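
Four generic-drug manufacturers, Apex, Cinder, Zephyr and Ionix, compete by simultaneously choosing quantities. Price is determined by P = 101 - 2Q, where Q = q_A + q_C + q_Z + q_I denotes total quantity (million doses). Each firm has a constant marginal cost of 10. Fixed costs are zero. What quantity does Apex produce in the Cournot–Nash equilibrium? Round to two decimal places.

9.10

A representative firm's profit is π_i = q_i(101 - 2Q) - 10q_i.
Setting ∂π_i/∂q_i = 0 with rivals' quantities fixed: 91 - 4q_i - 2·Σ_{j≠i} q_j = 0.
By symmetry each firm produces the same amount; substituting Σ_{j≠i} q_j = 3q_i yields q_i = 91/10.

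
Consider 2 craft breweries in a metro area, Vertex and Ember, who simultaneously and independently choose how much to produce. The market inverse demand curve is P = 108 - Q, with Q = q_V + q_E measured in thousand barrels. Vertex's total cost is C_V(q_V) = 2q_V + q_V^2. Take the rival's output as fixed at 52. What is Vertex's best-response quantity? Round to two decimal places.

13.50

With the rival's output fixed at 52, Vertex's profit is π_V = (108 - 52 - q_V)q_V - (2q_V + q_V²) = (56 - q_V)q_V - (2q_V + q_V²).
∂π_V/∂q_V = 54 - 4q_V = 0, so q_V = 27/2.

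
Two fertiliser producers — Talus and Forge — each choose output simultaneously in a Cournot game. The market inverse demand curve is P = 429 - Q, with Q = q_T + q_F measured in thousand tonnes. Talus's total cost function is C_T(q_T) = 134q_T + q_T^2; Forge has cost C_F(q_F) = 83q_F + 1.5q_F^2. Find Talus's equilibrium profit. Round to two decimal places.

Talus's profit: π_T = (429 - Q)q_T - (134q_T + q_T²). Setting ∂π_T/∂q_T = 0: 295 - 4q_T - (q_F) = 0.
Forge's first-order condition: 346 - 5q_F - (q_T) = 0.
Best responses: q_T = (295 - q_F)/4, q_F = (346 - q_T)/5.
Substituting one into the other gives q_T = 1129/19 and q_F = 1089/19.
Price P = 429 - 116.7368 = 312.2632.
Talus's profit: 312.2632·(1129/19) - 134·(1129/19) - (1129/19)² = 7061.7230.

7061.72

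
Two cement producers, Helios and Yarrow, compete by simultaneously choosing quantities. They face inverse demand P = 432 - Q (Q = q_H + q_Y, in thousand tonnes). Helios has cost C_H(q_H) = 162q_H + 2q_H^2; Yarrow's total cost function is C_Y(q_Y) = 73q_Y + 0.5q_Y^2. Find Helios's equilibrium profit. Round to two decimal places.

2111.43

Helios's profit: π_H = (432 - Q)q_H - (162q_H + 2q_H²). Setting ∂π_H/∂q_H = 0: 270 - 6q_H - (q_Y) = 0.
Yarrow's first-order condition: 359 - 3q_Y - (q_H) = 0.
So q_H = (270 - q_Y)/6 and q_Y = (359 - q_H)/3.
Solving the pair: q_H = 451/17, q_Y = 1884/17.
Price P = 432 - 137.3529 = 294.6471.
Helios's profit: 294.6471·(451/17) - 162·(451/17) - 2(451/17)² = 2111.4291.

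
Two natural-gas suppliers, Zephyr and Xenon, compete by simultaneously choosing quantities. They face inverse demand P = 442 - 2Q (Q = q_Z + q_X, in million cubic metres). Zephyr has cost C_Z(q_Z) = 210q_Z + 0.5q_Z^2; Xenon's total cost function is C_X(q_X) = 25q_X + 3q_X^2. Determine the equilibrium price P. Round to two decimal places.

306.91

Zephyr's profit: π_Z = (442 - 2Q)q_Z - (210q_Z + (1/2)q_Z²). Setting ∂π_Z/∂q_Z = 0: 232 - 5q_Z - 2(q_X) = 0.
Xenon's first-order condition: 417 - 10q_X - 2(q_Z) = 0.
Rearranging gives the reaction functions q_Z = (232 - 2q_X)/5 and q_X = (417 - 2q_Z)/10.
Solving the pair: q_Z = 743/23, q_X = 1621/46.
Total output Q = 67.5435, so price P = 442 - 2·67.5435 = 306.9130.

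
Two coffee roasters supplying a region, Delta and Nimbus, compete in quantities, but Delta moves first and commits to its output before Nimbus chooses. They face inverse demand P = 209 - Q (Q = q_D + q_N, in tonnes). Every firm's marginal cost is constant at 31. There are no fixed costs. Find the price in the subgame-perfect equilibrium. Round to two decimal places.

75.50

The follower Nimbus best-responds to any q_D: π_N = (209 - Q)q_N - 31q_N.
∂π_N/∂q_N = 178 - q_D - 2q_N = 0 gives the reaction function q_N = (178 - q_D)/2.
Delta substitutes q_N(q_D) into its own profit: π_D = q_D(209 - q_D - (178 - q_D)/2) - 31q_D = (120 - (1/2)q_D)q_D - 31q_D.
The leader's first-order condition 89 - q_D = 0 yields q_D = 89.
Then q_N = (178 - 89)/2 = 89/2.
Total output Q = 267/2, so price P = 209 - 267/2 = 151/2.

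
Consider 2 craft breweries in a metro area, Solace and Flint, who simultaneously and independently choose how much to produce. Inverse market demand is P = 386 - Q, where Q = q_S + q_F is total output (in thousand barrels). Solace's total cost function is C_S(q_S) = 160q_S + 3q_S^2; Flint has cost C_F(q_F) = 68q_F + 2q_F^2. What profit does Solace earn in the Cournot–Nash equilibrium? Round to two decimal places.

Solace's profit: π_S = (386 - Q)q_S - (160q_S + 3q_S²). Setting ∂π_S/∂q_S = 0: 226 - 8q_S - (q_F) = 0.
Flint's profit: π_F = (386 - Q)q_F - (68q_F + 2q_F²). Setting ∂π_F/∂q_F = 0: 318 - 6q_F - (q_S) = 0.
Best responses: q_S = (226 - q_F)/8, q_F = (318 - q_S)/6.
Solving the pair: q_S = 1038/47, q_F = 49.3191.
Price P = 386 - 71.4043 = 314.5957.
Solace's profit: 314.5957·(1038/47) - 160·(1038/47) - 3(1038/47)² = 1951.0077.

1951.01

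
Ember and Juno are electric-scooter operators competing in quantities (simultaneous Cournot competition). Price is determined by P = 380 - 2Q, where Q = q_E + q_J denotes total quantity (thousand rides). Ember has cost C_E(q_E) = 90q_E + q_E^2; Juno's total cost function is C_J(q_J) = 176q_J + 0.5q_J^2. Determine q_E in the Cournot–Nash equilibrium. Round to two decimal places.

40.08

Ember's profit: π_E = (380 - 2Q)q_E - (90q_E + q_E²). Setting ∂π_E/∂q_E = 0: 290 - 6q_E - 2(q_J) = 0.
Juno's profit: π_J = (380 - 2Q)q_J - (176q_J + (1/2)q_J²). Setting ∂π_J/∂q_J = 0: 204 - 5q_J - 2(q_E) = 0.
So q_E = (290 - 2q_J)/6 and q_J = (204 - 2q_E)/5.
Substituting one into the other gives q_E = 521/13 and q_J = 322/13.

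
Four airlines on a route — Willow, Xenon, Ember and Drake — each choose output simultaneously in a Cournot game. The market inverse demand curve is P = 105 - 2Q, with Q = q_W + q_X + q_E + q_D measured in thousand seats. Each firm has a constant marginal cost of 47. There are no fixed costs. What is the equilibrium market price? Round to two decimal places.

Each firm earns π_i = (105 - 2Q)q_i - 47q_i.
Setting ∂π_i/∂q_i = 0 with rivals' quantities fixed: 58 - 4q_i - 2·Σ_{j≠i} q_j = 0.
By symmetry each firm produces the same amount; substituting Σ_{j≠i} q_j = 3q_i yields q_i = 58/10 = 29/5.
Total output Q = 116/5, so price P = 105 - 2·(116/5) = 293/5.

58.60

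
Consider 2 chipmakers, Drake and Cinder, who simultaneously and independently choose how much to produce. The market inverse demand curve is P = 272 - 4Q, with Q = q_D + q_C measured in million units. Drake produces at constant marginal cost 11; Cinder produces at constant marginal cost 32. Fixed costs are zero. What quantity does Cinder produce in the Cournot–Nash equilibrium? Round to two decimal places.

Drake's profit: π_D = (272 - 4Q)q_D - (11q_D). Setting ∂π_D/∂q_D = 0: 261 - 8q_D - 4(q_C) = 0.
Cinder's first-order condition: 240 - 8q_C - 4(q_D) = 0.
So q_D = (261 - 4q_C)/8 and q_C = (240 - 4q_D)/8.
Substituting one into the other gives q_D = 47/2 and q_C = 73/4.

18.25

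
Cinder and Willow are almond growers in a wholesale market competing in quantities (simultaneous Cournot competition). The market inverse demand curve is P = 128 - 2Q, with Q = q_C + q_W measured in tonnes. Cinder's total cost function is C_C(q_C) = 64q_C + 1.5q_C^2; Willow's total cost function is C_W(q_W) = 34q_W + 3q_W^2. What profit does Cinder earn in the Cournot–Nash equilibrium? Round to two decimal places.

Cinder's profit: π_C = (128 - 2Q)q_C - (64q_C + (3/2)q_C²). Setting ∂π_C/∂q_C = 0: 64 - 7q_C - 2(q_W) = 0.
Willow's first-order condition: 94 - 10q_W - 2(q_C) = 0.
So q_C = (64 - 2q_W)/7 and q_W = (94 - 2q_C)/10.
Solving the pair: q_C = 226/33, q_W = 265/33.
Price P = 128 - 2·(491/33) = 98.2424.
Cinder's profit: 98.2424·(226/33) - 64·(226/33) - (3/2)(226/33)² = 164.1561.

164.16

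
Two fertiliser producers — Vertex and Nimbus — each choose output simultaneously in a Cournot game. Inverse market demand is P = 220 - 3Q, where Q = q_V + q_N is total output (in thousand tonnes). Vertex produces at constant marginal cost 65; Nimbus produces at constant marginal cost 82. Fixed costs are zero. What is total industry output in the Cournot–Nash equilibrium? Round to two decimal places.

Vertex's profit: π_V = (220 - 3Q)q_V - (65q_V). Setting ∂π_V/∂q_V = 0: 155 - 6q_V - 3(q_N) = 0.
Nimbus's profit: π_N = (220 - 3Q)q_N - (82q_N). Setting ∂π_N/∂q_N = 0: 138 - 6q_N - 3(q_V) = 0.
So q_V = (155 - 3q_N)/6 and q_N = (138 - 3q_V)/6.
Solving the pair: q_V = 172/9, q_N = 121/9.
Total output Q = 172/9 + 121/9 = 293/9.

32.56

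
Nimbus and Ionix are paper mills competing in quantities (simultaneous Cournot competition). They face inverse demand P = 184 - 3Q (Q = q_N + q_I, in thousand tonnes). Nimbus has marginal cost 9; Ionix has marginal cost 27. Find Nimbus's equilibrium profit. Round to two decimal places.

1379.59

Nimbus's profit: π_N = (184 - 3Q)q_N - (9q_N). Setting ∂π_N/∂q_N = 0: 175 - 6q_N - 3(q_I) = 0.
Ionix's profit: π_I = (184 - 3Q)q_I - (27q_I). Setting ∂π_I/∂q_I = 0: 157 - 6q_I - 3(q_N) = 0.
Best responses: q_N = (175 - 3q_I)/6, q_I = (157 - 3q_N)/6.
Substituting one into the other gives q_N = 193/9 and q_I = 139/9.
Price P = 184 - 3·(332/9) = 220/3.
Nimbus's profit: (220/3 - 9)·(193/9) = 1379.5926.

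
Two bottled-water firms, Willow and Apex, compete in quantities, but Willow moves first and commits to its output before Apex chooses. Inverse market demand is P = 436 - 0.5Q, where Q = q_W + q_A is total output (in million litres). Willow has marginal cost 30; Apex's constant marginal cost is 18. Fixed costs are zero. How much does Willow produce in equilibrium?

394

The follower Apex best-responds to any q_W: π_A = (436 - 0.5Q)q_A - 18q_A.
∂π_A/∂q_A = 418 - (1/2)q_W - q_A = 0 gives the reaction function q_A = (418 - (1/2)q_W).
Willow substitutes q_A(q_W) into its own profit: π_W = q_W(436 - (1/2)q_W - (418 - (1/2)q_W)/2) - 30q_W = (227 - (1/4)q_W)q_W - 30q_W.
The leader's first-order condition 197 - (1/2)q_W = 0 yields q_W = 394.
Then q_A = (418 - (1/2)·394) = 221.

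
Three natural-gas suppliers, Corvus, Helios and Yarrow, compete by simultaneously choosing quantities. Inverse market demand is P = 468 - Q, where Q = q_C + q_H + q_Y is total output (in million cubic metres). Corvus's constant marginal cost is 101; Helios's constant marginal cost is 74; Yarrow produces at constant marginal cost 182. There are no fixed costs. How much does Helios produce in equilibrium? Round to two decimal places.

132.25

Corvus's profit: π_C = (468 - Q)q_C - (101q_C). Setting ∂π_C/∂q_C = 0: 367 - 2q_C - (q_H + q_Y) = 0.
Helios's profit: π_H = (468 - Q)q_H - (74q_H). Setting ∂π_H/∂q_H = 0: 394 - 2q_H - (q_C + q_Y) = 0.
Yarrow's profit: π_Y = (468 - Q)q_Y - (182q_Y). Setting ∂π_Y/∂q_Y = 0: 286 - 2q_Y - (q_C + q_H) = 0.
Summing all 3 equations gives 1047 − 4Q = 0, hence Q = 1047/4.
Back-substituting: q_C = (367 − 1047/4) = 421/4, q_H = (394 − 1047/4) = 529/4, q_Y = (286 − 1047/4) = 97/4.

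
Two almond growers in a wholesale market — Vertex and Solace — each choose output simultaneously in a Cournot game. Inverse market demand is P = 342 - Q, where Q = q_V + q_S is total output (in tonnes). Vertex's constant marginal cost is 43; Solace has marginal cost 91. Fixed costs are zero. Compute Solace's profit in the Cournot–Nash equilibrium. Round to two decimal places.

4578.78

Vertex's profit: π_V = (342 - Q)q_V - (43q_V). Setting ∂π_V/∂q_V = 0: 299 - 2q_V - (q_S) = 0.
Solace's profit: π_S = (342 - Q)q_S - (91q_S). Setting ∂π_S/∂q_S = 0: 251 - 2q_S - (q_V) = 0.
Rearranging gives the reaction functions q_V = (299 - q_S)/2 and q_S = (251 - q_V)/2.
Solving the pair: q_V = 347/3, q_S = 203/3.
Price P = 342 - 550/3 = 476/3.
Solace's profit: (476/3 - 91)·(203/3) = 4578.7778.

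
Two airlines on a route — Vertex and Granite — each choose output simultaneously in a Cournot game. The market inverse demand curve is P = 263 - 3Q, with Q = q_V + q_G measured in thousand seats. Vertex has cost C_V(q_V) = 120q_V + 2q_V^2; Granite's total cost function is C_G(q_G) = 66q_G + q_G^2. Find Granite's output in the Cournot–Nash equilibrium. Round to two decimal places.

Vertex's profit: π_V = (263 - 3Q)q_V - (120q_V + 2q_V²). Setting ∂π_V/∂q_V = 0: 143 - 10q_V - 3(q_G) = 0.
Granite's profit: π_G = (263 - 3Q)q_G - (66q_G + q_G²). Setting ∂π_G/∂q_G = 0: 197 - 8q_G - 3(q_V) = 0.
So q_V = (143 - 3q_G)/10 and q_G = (197 - 3q_V)/8.
Substituting one into the other gives q_V = 553/71 and q_G = 1541/71.

21.70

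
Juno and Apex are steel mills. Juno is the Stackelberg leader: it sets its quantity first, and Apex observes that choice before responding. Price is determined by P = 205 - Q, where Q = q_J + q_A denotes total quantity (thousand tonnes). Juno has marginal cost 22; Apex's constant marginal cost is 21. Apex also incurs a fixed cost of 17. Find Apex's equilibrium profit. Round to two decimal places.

2145.25

The follower Apex best-responds to any q_J: π_A = (205 - Q)q_A - 21q_A.
Setting the follower's marginal profit to zero, 184 - q_J - 2q_A = 0, i.e. q_A = (184 - q_J)/2.
Juno substitutes q_A(q_J) into its own profit: π_J = q_J(205 - q_J - (184 - q_J)/2) - 22q_J = (113 - (1/2)q_J)q_J - 22q_J.
The leader's first-order condition 91 - q_J = 0 yields q_J = 91.
Then q_A = (184 - 91)/2 = 93/2.
Price P = 205 - 275/2 = 135/2.
Apex's profit: (135/2 - 21)·(93/2) - 17 = 2145.2500.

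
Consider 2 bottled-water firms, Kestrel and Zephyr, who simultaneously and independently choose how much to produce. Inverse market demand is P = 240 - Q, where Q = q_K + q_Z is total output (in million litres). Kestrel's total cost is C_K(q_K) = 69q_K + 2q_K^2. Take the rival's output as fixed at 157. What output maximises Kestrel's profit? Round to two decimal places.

With the rival's output fixed at 157, Kestrel's profit is π_K = (240 - 157 - q_K)q_K - (69q_K + 2q_K²) = (83 - q_K)q_K - (69q_K + 2q_K²).
∂π_K/∂q_K = 14 - 6q_K = 0, so q_K = 7/3.

2.33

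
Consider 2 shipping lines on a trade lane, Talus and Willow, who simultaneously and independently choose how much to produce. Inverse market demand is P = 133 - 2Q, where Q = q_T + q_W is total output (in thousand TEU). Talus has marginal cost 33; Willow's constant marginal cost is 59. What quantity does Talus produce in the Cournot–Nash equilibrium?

Talus's profit: π_T = (133 - 2Q)q_T - (33q_T). Setting ∂π_T/∂q_T = 0: 100 - 4q_T - 2(q_W) = 0.
Willow's first-order condition: 74 - 4q_W - 2(q_T) = 0.
So q_T = (100 - 2q_W)/4 and q_W = (74 - 2q_T)/4.
Substituting one into the other gives q_T = 21 and q_W = 8.

21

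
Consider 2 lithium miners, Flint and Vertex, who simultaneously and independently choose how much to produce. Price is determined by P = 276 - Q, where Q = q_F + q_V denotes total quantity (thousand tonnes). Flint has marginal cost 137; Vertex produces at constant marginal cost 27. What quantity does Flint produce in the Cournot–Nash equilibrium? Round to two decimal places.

9.67

Flint's profit: π_F = (276 - Q)q_F - (137q_F). Setting ∂π_F/∂q_F = 0: 139 - 2q_F - (q_V) = 0.
Vertex's profit: π_V = (276 - Q)q_V - (27q_V). Setting ∂π_V/∂q_V = 0: 249 - 2q_V - (q_F) = 0.
So q_F = (139 - q_V)/2 and q_V = (249 - q_F)/2.
Substituting one into the other gives q_F = 29/3 and q_V = 359/3.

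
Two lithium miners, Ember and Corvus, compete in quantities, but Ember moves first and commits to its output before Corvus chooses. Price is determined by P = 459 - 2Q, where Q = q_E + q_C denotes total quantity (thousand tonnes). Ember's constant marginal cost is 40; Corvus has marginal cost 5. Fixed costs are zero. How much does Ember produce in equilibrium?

Solve by backward induction. Given q_E, the follower Corvus maximises π_C = (459 - 2q_E - 2q_C)q_C - 5q_C.
Follower FOC: 454 - 2q_E - 4q_C = 0, so q_C(q_E) = (454 - 2q_E)/4.
Ember substitutes q_C(q_E) into its own profit: π_E = q_E(459 - 2q_E - (454 - 2q_E)/2) - 40q_E = (232 - q_E)q_E - 40q_E.
Leader FOC: 192 - 2q_E = 0, so q_E = 96.
Then q_C = (454 - 2·96)/4 = 131/2.

96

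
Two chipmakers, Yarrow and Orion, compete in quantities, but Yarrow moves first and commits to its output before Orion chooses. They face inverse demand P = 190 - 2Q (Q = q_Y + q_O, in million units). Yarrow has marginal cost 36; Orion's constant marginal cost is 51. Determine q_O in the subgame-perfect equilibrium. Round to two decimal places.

The follower Orion best-responds to any q_Y: π_O = (190 - 2Q)q_O - 51q_O.
Setting the follower's marginal profit to zero, 139 - 2q_Y - 4q_O = 0, i.e. q_O = (139 - 2q_Y)/4.
Yarrow substitutes q_O(q_Y) into its own profit: π_Y = q_Y(190 - 2q_Y - (139 - 2q_Y)/2) - 36q_Y = (241/2 - q_Y)q_Y - 36q_Y.
The leader's first-order condition 169/2 - 2q_Y = 0 yields q_Y = 169/4.
Then q_O = (139 - 2·(169/4))/4 = 109/8.

13.63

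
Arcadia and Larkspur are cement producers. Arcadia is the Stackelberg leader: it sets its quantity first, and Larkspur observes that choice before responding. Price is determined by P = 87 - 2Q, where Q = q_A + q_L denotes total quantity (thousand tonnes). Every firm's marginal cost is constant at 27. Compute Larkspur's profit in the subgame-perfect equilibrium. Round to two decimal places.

112.50

Solve by backward induction. Given q_A, the follower Larkspur maximises π_L = (87 - 2q_A - 2q_L)q_L - 27q_L.
∂π_L/∂q_L = 60 - 2q_A - 4q_L = 0 gives the reaction function q_L = (60 - 2q_A)/4.
Arcadia substitutes q_L(q_A) into its own profit: π_A = q_A(87 - 2q_A - (60 - 2q_A)/2) - 27q_A = (57 - q_A)q_A - 27q_A.
The leader's first-order condition 30 - 2q_A = 0 yields q_A = 15.
Then q_L = (60 - 2·15)/4 = 15/2.
Price P = 87 - 2·(45/2) = 42.
Larkspur's profit: (42 - 27)·(15/2) = 225/2.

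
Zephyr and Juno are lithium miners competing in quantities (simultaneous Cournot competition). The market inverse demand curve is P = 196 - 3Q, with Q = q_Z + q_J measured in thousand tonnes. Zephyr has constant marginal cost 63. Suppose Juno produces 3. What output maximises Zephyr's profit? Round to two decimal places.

20.67

With the rival's output fixed at 3, Zephyr's profit is π_Z = (196 - 3·3 - 3q_Z)q_Z - (63q_Z) = (187 - 3q_Z)q_Z - (63q_Z).
∂π_Z/∂q_Z = 124 - 6q_Z = 0, so q_Z = 62/3.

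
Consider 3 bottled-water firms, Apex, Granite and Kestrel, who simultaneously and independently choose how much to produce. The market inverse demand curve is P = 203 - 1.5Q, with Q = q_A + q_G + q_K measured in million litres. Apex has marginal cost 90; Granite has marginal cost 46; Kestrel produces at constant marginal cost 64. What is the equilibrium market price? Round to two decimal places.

100.75

Apex's profit: π_A = (203 - 1.5Q)q_A - (90q_A). Setting ∂π_A/∂q_A = 0: 113 - 3q_A - (3/2)(q_G + q_K) = 0.
Granite's profit: π_G = (203 - 1.5Q)q_G - (46q_G). Setting ∂π_G/∂q_G = 0: 157 - 3q_G - (3/2)(q_A + q_K) = 0.
Kestrel's profit: π_K = (203 - 1.5Q)q_K - (64q_K). Setting ∂π_K/∂q_K = 0: 139 - 3q_K - (3/2)(q_A + q_G) = 0.
Adding the 3 first-order conditions: 409 − 6Q = 0, so Q = 409/6.
Back-substituting: q_A = (113 − 409/4)/(3/2) = 43/6, q_G = (157 − 409/4)/(3/2) = 73/2, q_K = (139 − 409/4)/(3/2) = 49/2.
Total output Q = 409/6, so price P = 203 - (3/2)·(409/6) = 403/4.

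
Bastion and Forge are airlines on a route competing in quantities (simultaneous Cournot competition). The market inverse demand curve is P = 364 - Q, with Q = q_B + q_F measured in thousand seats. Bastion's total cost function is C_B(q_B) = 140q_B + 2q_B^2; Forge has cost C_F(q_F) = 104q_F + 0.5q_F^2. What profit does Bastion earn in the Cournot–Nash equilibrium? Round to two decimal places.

1762.05

Bastion's profit: π_B = (364 - Q)q_B - (140q_B + 2q_B²). Setting ∂π_B/∂q_B = 0: 224 - 6q_B - (q_F) = 0.
Forge's profit: π_F = (364 - Q)q_F - (104q_F + (1/2)q_F²). Setting ∂π_F/∂q_F = 0: 260 - 3q_F - (q_B) = 0.
So q_B = (224 - q_F)/6 and q_F = (260 - q_B)/3.
Substituting one into the other gives q_B = 412/17 and q_F = 1336/17.
Price P = 364 - 1748/17 = 261.1765.
Bastion's profit: 261.1765·(412/17) - 140·(412/17) - 2(412/17)² = 1762.0484.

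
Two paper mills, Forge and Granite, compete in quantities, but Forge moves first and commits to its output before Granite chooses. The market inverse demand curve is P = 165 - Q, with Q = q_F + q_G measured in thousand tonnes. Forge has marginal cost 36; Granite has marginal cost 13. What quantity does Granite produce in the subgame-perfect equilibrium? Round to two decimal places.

The follower Granite best-responds to any q_F: π_G = (165 - Q)q_G - 13q_G.
Setting the follower's marginal profit to zero, 152 - q_F - 2q_G = 0, i.e. q_G = (152 - q_F)/2.
The leader anticipates this reaction. Substituting into P = 165 - Q gives P = 89 - (1/2)q_F, so π_F = (89 - (1/2)q_F)q_F - 36q_F.
The leader's first-order condition 53 - q_F = 0 yields q_F = 53.
Then q_G = (152 - 53)/2 = 99/2.

49.50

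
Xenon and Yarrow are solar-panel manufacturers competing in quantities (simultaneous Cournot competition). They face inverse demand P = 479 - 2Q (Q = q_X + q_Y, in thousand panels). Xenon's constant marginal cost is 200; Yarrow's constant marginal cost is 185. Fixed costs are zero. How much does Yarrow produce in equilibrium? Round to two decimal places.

51.50

Xenon's profit: π_X = (479 - 2Q)q_X - (200q_X). Setting ∂π_X/∂q_X = 0: 279 - 4q_X - 2(q_Y) = 0.
Yarrow's first-order condition: 294 - 4q_Y - 2(q_X) = 0.
Rearranging gives the reaction functions q_X = (279 - 2q_Y)/4 and q_Y = (294 - 2q_X)/4.
Substituting one into the other gives q_X = 44 and q_Y = 103/2.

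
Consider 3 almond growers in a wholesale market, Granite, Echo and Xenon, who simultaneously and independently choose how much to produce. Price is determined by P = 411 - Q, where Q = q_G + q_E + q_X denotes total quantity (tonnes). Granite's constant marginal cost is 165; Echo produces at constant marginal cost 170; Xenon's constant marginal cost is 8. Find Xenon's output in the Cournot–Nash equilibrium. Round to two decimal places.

Granite's profit: π_G = (411 - Q)q_G - (165q_G). Setting ∂π_G/∂q_G = 0: 246 - 2q_G - (q_E + q_X) = 0.
Echo's first-order condition: 241 - 2q_E - (q_G + q_X) = 0.
Xenon's profit: π_X = (411 - Q)q_X - (8q_X). Setting ∂π_X/∂q_X = 0: 403 - 2q_X - (q_G + q_E) = 0.
Adding the 3 conditions: 890 − 2Q − 2Q = 0, i.e. Q = 445/2.
Back-substituting: q_G = (246 − 445/2) = 47/2, q_E = (241 − 445/2) = 37/2, q_X = (403 − 445/2) = 361/2.

180.50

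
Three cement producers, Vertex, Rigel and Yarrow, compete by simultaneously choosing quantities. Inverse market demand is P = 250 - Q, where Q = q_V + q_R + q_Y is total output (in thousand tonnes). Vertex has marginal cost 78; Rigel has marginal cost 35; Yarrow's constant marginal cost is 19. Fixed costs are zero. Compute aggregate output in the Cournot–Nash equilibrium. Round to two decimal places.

154.50

Vertex's profit: π_V = (250 - Q)q_V - (78q_V). Setting ∂π_V/∂q_V = 0: 172 - 2q_V - (q_R + q_Y) = 0.
Rigel's profit: π_R = (250 - Q)q_R - (35q_R). Setting ∂π_R/∂q_R = 0: 215 - 2q_R - (q_V + q_Y) = 0.
Yarrow's first-order condition: 231 - 2q_Y - (q_V + q_R) = 0.
Summing all 3 equations gives 618 − 4Q = 0, hence Q = 309/2.
Back-substituting: q_V = (172 − 309/2) = 35/2, q_R = (215 − 309/2) = 121/2, q_Y = (231 − 309/2) = 153/2.
Total output Q = 35/2 + 121/2 + 153/2 = 309/2.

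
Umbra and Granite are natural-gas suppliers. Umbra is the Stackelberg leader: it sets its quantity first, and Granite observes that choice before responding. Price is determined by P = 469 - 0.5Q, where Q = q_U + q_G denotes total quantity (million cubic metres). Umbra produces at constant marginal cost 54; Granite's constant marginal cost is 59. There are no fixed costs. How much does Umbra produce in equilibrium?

420

Solve by backward induction. Given q_U, the follower Granite maximises π_G = (469 - (1/2)q_U - (1/2)q_G)q_G - 59q_G.
Follower FOC: 410 - (1/2)q_U - q_G = 0, so q_G(q_U) = (410 - (1/2)q_U).
The leader anticipates this reaction. Substituting into P = 469 - 0.5Q gives P = 264 - (1/4)q_U, so π_U = (264 - (1/4)q_U)q_U - 54q_U.
Leader FOC: 210 - (1/2)q_U = 0, so q_U = 420.
Then q_G = (410 - (1/2)·420) = 200.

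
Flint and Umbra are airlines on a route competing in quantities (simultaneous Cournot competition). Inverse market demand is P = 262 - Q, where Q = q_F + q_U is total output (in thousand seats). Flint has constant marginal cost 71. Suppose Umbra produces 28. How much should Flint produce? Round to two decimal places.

81.50

With the rival's output fixed at 28, Flint's profit is π_F = (262 - 28 - q_F)q_F - (71q_F) = (234 - q_F)q_F - (71q_F).
∂π_F/∂q_F = 163 - 2q_F = 0, so q_F = 163/2.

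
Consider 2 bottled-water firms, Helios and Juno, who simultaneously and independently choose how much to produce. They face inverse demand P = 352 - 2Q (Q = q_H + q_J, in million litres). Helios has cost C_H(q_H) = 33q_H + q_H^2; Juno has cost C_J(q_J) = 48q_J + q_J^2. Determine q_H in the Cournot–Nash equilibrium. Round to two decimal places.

Helios's profit: π_H = (352 - 2Q)q_H - (33q_H + q_H²). Setting ∂π_H/∂q_H = 0: 319 - 6q_H - 2(q_J) = 0.
Juno's profit: π_J = (352 - 2Q)q_J - (48q_J + q_J²). Setting ∂π_J/∂q_J = 0: 304 - 6q_J - 2(q_H) = 0.
Best responses: q_H = (319 - 2q_J)/6, q_J = (304 - 2q_H)/6.
Solving the pair: q_H = 653/16, q_J = 593/16.

40.81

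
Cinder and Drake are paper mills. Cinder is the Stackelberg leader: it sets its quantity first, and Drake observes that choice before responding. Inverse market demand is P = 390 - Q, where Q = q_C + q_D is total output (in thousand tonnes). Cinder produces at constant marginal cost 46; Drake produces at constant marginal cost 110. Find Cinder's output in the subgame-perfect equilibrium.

The follower Drake best-responds to any q_C: π_D = (390 - Q)q_D - 110q_D.
Follower FOC: 280 - q_C - 2q_D = 0, so q_D(q_C) = (280 - q_C)/2.
The leader anticipates this reaction. Substituting into P = 390 - Q gives P = 250 - (1/2)q_C, so π_C = (250 - (1/2)q_C)q_C - 46q_C.
Leader FOC: 204 - q_C = 0, so q_C = 204.
Then q_D = (280 - 204)/2 = 38.

204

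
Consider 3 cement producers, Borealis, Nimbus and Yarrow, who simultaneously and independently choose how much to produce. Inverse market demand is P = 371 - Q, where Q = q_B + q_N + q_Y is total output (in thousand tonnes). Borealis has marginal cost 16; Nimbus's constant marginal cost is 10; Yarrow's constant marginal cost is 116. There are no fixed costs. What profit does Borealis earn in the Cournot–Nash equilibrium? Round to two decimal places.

Borealis's profit: π_B = (371 - Q)q_B - (16q_B). Setting ∂π_B/∂q_B = 0: 355 - 2q_B - (q_N + q_Y) = 0.
Nimbus's first-order condition: 361 - 2q_N - (q_B + q_Y) = 0.
Yarrow's profit: π_Y = (371 - Q)q_Y - (116q_Y). Setting ∂π_Y/∂q_Y = 0: 255 - 2q_Y - (q_B + q_N) = 0.
Summing all 3 equations gives 971 − 4Q = 0, hence Q = 971/4.
Back-substituting: q_B = (355 − 971/4) = 449/4, q_N = (361 − 971/4) = 473/4, q_Y = (255 − 971/4) = 49/4.
Price P = 371 - 971/4 = 513/4.
Borealis's profit: (513/4 - 16)·(449/4) = 12600.0625.

12600.06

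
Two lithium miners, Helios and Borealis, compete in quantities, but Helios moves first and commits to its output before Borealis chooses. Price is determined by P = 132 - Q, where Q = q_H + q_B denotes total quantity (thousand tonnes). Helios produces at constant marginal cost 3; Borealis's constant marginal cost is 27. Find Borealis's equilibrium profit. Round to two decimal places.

The follower Borealis best-responds to any q_H: π_B = (132 - Q)q_B - 27q_B.
∂π_B/∂q_B = 105 - q_H - 2q_B = 0 gives the reaction function q_B = (105 - q_H)/2.
Helios substitutes q_B(q_H) into its own profit: π_H = q_H(132 - q_H - (105 - q_H)/2) - 3q_H = (159/2 - (1/2)q_H)q_H - 3q_H.
Leader FOC: 153/2 - q_H = 0, so q_H = 153/2.
Then q_B = (105 - 153/2)/2 = 57/4.
Price P = 132 - 363/4 = 165/4.
Borealis's profit: (165/4 - 27)·(57/4) = 203.0625.

203.06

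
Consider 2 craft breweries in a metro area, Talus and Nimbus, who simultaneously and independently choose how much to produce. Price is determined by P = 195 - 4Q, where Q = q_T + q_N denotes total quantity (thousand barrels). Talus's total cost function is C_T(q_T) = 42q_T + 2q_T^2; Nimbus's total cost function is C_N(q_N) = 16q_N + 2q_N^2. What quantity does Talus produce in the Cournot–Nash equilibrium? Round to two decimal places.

8.75

Talus's profit: π_T = (195 - 4Q)q_T - (42q_T + 2q_T²). Setting ∂π_T/∂q_T = 0: 153 - 12q_T - 4(q_N) = 0.
Nimbus's profit: π_N = (195 - 4Q)q_N - (16q_N + 2q_N²). Setting ∂π_N/∂q_N = 0: 179 - 12q_N - 4(q_T) = 0.
So q_T = (153 - 4q_N)/12 and q_N = (179 - 4q_T)/12.
Solving the pair: q_T = 35/4, q_N = 12.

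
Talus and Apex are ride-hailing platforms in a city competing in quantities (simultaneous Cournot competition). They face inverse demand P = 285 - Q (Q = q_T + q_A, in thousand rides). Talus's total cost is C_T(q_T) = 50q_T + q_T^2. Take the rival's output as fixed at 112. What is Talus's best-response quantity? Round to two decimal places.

With the rival's output fixed at 112, Talus's profit is π_T = (285 - 112 - q_T)q_T - (50q_T + q_T²) = (173 - q_T)q_T - (50q_T + q_T²).
∂π_T/∂q_T = 123 - 4q_T = 0, so q_T = 123/4.

30.75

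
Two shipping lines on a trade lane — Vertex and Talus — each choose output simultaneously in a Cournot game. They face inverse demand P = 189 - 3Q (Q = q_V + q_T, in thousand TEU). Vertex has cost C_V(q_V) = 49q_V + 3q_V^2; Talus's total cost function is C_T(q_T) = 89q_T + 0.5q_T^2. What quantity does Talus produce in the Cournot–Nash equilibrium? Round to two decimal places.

Vertex's profit: π_V = (189 - 3Q)q_V - (49q_V + 3q_V²). Setting ∂π_V/∂q_V = 0: 140 - 12q_V - 3(q_T) = 0.
Talus's first-order condition: 100 - 7q_T - 3(q_V) = 0.
Rearranging gives the reaction functions q_V = (140 - 3q_T)/12 and q_T = (100 - 3q_V)/7.
Substituting one into the other gives q_V = 136/15 and q_T = 52/5.

10.40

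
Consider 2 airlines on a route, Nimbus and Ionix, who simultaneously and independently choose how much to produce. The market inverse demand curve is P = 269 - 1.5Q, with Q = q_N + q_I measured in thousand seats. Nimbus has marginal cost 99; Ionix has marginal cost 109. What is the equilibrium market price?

Nimbus's profit: π_N = (269 - 1.5Q)q_N - (99q_N). Setting ∂π_N/∂q_N = 0: 170 - 3q_N - (3/2)(q_I) = 0.
Ionix's first-order condition: 160 - 3q_I - (3/2)(q_N) = 0.
Rearranging gives the reaction functions q_N = (170 - (3/2)q_I)/3 and q_I = (160 - (3/2)q_N)/3.
Solving the pair: q_N = 40, q_I = 100/3.
Total output Q = 220/3, so price P = 269 - (3/2)·(220/3) = 159.

159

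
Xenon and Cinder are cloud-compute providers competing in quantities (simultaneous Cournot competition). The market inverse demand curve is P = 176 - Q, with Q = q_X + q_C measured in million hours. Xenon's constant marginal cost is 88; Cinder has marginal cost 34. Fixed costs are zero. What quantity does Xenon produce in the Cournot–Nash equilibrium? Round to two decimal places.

Xenon's profit: π_X = (176 - Q)q_X - (88q_X). Setting ∂π_X/∂q_X = 0: 88 - 2q_X - (q_C) = 0.
Cinder's profit: π_C = (176 - Q)q_C - (34q_C). Setting ∂π_C/∂q_C = 0: 142 - 2q_C - (q_X) = 0.
Best responses: q_X = (88 - q_C)/2, q_C = (142 - q_X)/2.
Solving the pair: q_X = 34/3, q_C = 196/3.

11.33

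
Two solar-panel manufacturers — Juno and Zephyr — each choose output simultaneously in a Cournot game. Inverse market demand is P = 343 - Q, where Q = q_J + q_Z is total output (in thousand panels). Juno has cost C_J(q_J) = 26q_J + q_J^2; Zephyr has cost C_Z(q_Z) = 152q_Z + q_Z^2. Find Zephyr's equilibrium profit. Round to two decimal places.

1776.08

Juno's profit: π_J = (343 - Q)q_J - (26q_J + q_J²). Setting ∂π_J/∂q_J = 0: 317 - 4q_J - (q_Z) = 0.
Zephyr's first-order condition: 191 - 4q_Z - (q_J) = 0.
Best responses: q_J = (317 - q_Z)/4, q_Z = (191 - q_J)/4.
Substituting one into the other gives q_J = 359/5 and q_Z = 149/5.
Price P = 343 - 508/5 = 1207/5.
Zephyr's profit: (1207/5)·(149/5) - 152·(149/5) - (149/5)² = 1776.0800.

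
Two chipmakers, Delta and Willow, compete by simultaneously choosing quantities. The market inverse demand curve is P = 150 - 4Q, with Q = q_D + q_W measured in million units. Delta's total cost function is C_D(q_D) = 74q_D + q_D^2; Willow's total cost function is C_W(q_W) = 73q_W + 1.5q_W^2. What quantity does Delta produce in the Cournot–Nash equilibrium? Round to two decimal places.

Delta's profit: π_D = (150 - 4Q)q_D - (74q_D + q_D²). Setting ∂π_D/∂q_D = 0: 76 - 10q_D - 4(q_W) = 0.
Willow's profit: π_W = (150 - 4Q)q_W - (73q_W + (3/2)q_W²). Setting ∂π_W/∂q_W = 0: 77 - 11q_W - 4(q_D) = 0.
Best responses: q_D = (76 - 4q_W)/10, q_W = (77 - 4q_D)/11.
Substituting one into the other gives q_D = 264/47 and q_W = 233/47.

5.62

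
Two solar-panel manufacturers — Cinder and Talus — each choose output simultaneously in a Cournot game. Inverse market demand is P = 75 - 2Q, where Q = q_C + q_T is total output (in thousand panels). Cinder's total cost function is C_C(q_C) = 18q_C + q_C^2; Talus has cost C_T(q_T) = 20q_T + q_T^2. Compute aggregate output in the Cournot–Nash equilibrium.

Cinder's profit: π_C = (75 - 2Q)q_C - (18q_C + q_C²). Setting ∂π_C/∂q_C = 0: 57 - 6q_C - 2(q_T) = 0.
Talus's profit: π_T = (75 - 2Q)q_T - (20q_T + q_T²). Setting ∂π_T/∂q_T = 0: 55 - 6q_T - 2(q_C) = 0.
Rearranging gives the reaction functions q_C = (57 - 2q_T)/6 and q_T = (55 - 2q_C)/6.
Substituting one into the other gives q_C = 29/4 and q_T = 27/4.
Total output Q = 29/4 + 27/4 = 14.

14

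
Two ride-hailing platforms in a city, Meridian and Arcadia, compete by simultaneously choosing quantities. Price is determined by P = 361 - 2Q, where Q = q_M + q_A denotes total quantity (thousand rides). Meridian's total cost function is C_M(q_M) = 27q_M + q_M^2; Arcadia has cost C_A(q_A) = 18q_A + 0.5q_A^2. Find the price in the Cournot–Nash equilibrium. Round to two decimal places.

Meridian's profit: π_M = (361 - 2Q)q_M - (27q_M + q_M²). Setting ∂π_M/∂q_M = 0: 334 - 6q_M - 2(q_A) = 0.
Arcadia's first-order condition: 343 - 5q_A - 2(q_M) = 0.
So q_M = (334 - 2q_A)/6 and q_A = (343 - 2q_M)/5.
Solving the pair: q_M = 492/13, q_A = 695/13.
Total output Q = 1187/13, so price P = 361 - 2·(1187/13) = 178.3846.

178.38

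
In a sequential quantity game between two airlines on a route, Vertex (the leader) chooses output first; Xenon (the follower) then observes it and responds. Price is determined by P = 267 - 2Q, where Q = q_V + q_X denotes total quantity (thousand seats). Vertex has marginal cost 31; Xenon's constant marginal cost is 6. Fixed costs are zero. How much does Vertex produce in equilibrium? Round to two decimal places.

Solve by backward induction. Given q_V, the follower Xenon maximises π_X = (267 - 2q_V - 2q_X)q_X - 6q_X.
Follower FOC: 261 - 2q_V - 4q_X = 0, so q_X(q_V) = (261 - 2q_V)/4.
Vertex substitutes q_X(q_V) into its own profit: π_V = q_V(267 - 2q_V - (261 - 2q_V)/2) - 31q_V = (273/2 - q_V)q_V - 31q_V.
Leader FOC: 211/2 - 2q_V = 0, so q_V = 211/4.
Then q_X = (261 - 2·(211/4))/4 = 311/8.

52.75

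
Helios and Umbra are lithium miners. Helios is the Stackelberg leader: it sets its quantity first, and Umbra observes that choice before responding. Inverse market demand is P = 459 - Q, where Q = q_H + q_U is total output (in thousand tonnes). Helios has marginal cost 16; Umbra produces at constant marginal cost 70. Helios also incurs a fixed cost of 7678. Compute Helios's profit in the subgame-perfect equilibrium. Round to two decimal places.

The follower Umbra best-responds to any q_H: π_U = (459 - Q)q_U - 70q_U.
∂π_U/∂q_U = 389 - q_H - 2q_U = 0 gives the reaction function q_U = (389 - q_H)/2.
Helios substitutes q_U(q_H) into its own profit: π_H = q_H(459 - q_H - (389 - q_H)/2) - 16q_H = (529/2 - (1/2)q_H)q_H - 16q_H.
The leader's first-order condition 497/2 - q_H = 0 yields q_H = 497/2.
Then q_U = (389 - 497/2)/2 = 281/4.
Price P = 459 - 1275/4 = 561/4.
Helios's profit: (561/4 - 16)·(497/2) - 7678 = 23198.1250.

23198.13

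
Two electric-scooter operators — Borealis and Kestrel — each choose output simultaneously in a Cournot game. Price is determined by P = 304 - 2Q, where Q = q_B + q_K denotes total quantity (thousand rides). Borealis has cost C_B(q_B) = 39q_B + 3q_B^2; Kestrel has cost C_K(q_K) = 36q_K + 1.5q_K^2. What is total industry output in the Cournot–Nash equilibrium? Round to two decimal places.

Borealis's profit: π_B = (304 - 2Q)q_B - (39q_B + 3q_B²). Setting ∂π_B/∂q_B = 0: 265 - 10q_B - 2(q_K) = 0.
Kestrel's profit: π_K = (304 - 2Q)q_K - (36q_K + (3/2)q_K²). Setting ∂π_K/∂q_K = 0: 268 - 7q_K - 2(q_B) = 0.
Best responses: q_B = (265 - 2q_K)/10, q_K = (268 - 2q_B)/7.
Solving the pair: q_B = 1319/66, q_K = 1075/33.
Total output Q = 1319/66 + 1075/33 = 52.5606.

52.56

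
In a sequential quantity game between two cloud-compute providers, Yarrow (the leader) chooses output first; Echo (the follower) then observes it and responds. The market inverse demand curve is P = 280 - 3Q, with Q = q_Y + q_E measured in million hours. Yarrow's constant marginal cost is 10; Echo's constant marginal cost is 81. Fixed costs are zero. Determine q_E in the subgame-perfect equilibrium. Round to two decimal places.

4.75

Solve by backward induction. Given q_Y, the follower Echo maximises π_E = (280 - 3q_Y - 3q_E)q_E - 81q_E.
Follower FOC: 199 - 3q_Y - 6q_E = 0, so q_E(q_Y) = (199 - 3q_Y)/6.
Yarrow substitutes q_E(q_Y) into its own profit: π_Y = q_Y(280 - 3q_Y - (199 - 3q_Y)/2) - 10q_Y = (361/2 - (3/2)q_Y)q_Y - 10q_Y.
Maximising: ∂π_Y/∂q_Y = 341/2 - 3q_Y = 0, giving q_Y = 341/6.
Then q_E = (199 - 3·(341/6))/6 = 19/4.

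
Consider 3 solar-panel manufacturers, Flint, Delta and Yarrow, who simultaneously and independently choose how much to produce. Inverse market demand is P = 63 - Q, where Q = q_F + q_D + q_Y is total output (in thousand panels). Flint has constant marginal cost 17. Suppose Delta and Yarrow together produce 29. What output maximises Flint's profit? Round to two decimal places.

With rivals' combined output fixed at 29, Flint's profit is π_F = (63 - 29 - q_F)q_F - (17q_F) = (34 - q_F)q_F - (17q_F).
∂π_F/∂q_F = 17 - 2q_F = 0, so q_F = 17/2.

8.50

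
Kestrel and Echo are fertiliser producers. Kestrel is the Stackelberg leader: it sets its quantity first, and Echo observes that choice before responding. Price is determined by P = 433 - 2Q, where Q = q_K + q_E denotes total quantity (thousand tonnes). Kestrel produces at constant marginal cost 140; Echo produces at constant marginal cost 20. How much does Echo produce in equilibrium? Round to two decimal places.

81.63

The follower Echo best-responds to any q_K: π_E = (433 - 2Q)q_E - 20q_E.
Follower FOC: 413 - 2q_K - 4q_E = 0, so q_E(q_K) = (413 - 2q_K)/4.
Kestrel substitutes q_E(q_K) into its own profit: π_K = q_K(433 - 2q_K - (413 - 2q_K)/2) - 140q_K = (453/2 - q_K)q_K - 140q_K.
The leader's first-order condition 173/2 - 2q_K = 0 yields q_K = 173/4.
Then q_E = (413 - 2·(173/4))/4 = 653/8.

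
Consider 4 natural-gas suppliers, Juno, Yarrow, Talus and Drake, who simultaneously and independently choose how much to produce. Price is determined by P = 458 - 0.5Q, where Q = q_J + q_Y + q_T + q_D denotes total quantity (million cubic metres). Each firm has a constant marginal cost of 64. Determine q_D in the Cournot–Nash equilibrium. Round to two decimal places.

157.60

A representative firm's profit is π_i = q_i(458 - 0.5Q) - 64q_i.
First-order condition (treating rivals' output as given): 394 - q_i - (1/2)·Σ_{j≠i} q_j = 0.
By symmetry each firm produces the same amount; substituting Σ_{j≠i} q_j = 3q_i yields q_i = 394/(5/2) = 788/5.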